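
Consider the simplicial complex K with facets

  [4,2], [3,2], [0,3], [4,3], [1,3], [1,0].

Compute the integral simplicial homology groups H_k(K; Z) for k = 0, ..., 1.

We work with the vertex ordering 0 < 1 < 2 < 3 < 4. The simplices of K, each written with vertices in increasing order, are:

  0-simplices (5): [0], [1], [2], [3], [4]
  1-simplices (6): [0,1], [0,3], [1,3], [2,3], [2,4], [3,4]

so the chain groups are C_0 ≅ Z^5, C_1 ≅ Z^6.

∂_1: C_1 → C_0 is given by ∂[p,q] = [q] − [p]. For instance
  ∂[3,4] = [4] − [3].
As a 5×6 matrix over Z this has rank 4, with invariant factors (1,1,1,1).

Computing H_k = (kernel of ∂_k) / (image of ∂_{k+1}):

  H_0: rank C_0 − rank ∂_1 = 5 − 4 = 1, and the invariant factors of ∂_1 are all 1, so H_0 ≅ Z.
  H_1: rank ker ∂_1 − rank ∂_2 = (6 − 4) − 0 = 2, and there is no ∂_2, so H_1 ≅ Z^2.

H_0 ≅ Z,  H_1 ≅ Z^2.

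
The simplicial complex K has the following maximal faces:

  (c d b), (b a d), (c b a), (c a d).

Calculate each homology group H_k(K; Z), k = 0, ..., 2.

We work with the vertex ordering a < b < c < d. The simplices of K, each written with vertices in increasing order, are:

  0-simplices (4): a, b, c, d
  1-simplices (6): ab, ac, ad, bc, bd, cd
  2-simplices (4): abc, abd, acd, bcd

Hence C_0 ≅ Z^4, C_1 ≅ Z^6, C_2 ≅ Z^4.

The boundary map ∂_1: C_1 → C_0 maps an edge to its endpoints' difference, ∂[p,q] = q − p.
This gives a 4×6 integer matrix of rank 3; reducing to Smith normal form yields diagonal entries (1,1,1).

∂_2: C_2 → C_1 maps a triangle to the signed sum of its edges. For instance
  ∂abd = bd − ad + ab,
  ∂bcd = cd − bd + bc.
As a 6×4 matrix over Z this has rank 3, with invariant factors (1,1,1).

From H_k ≅ ker(∂_k) / im(∂_{k+1}) we obtain:

  H_0: rank C_0 − rank ∂_1 = 4 − 3 = 1, and the invariant factors of ∂_1 are all 1, so H_0 = Z.
  H_1: rank ker ∂_1 − rank ∂_2 = (6 − 3) − 3 = 0, and the invariant factors of ∂_2 are all 1, so H_1 = 0.
  H_2: rank ker ∂_2 − rank ∂_3 = (4 − 3) − 0 = 1, and there is no ∂_3, so H_2 = Z.

As a check, the Euler characteristic is 4 − 6 + 4 = 2, which agrees with 1 − 0 + 1 = 2.
(K is a triangulation of the 2-sphere S^2.)

H_0 ≅ Z,  H_1 = 0,  H_2 ≅ Z.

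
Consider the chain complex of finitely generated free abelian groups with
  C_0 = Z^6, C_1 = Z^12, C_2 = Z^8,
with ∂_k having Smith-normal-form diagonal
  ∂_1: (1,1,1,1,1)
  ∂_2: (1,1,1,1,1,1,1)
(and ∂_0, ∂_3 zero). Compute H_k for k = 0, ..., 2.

H_0: b_0 = 6 − 0 − 5 = 1; torsion from ∂_1 factors > 1: none. So H_0 ≅ Z.
H_1: b_1 = 12 − 5 − 7 = 0; torsion from ∂_2 factors > 1: none. So H_1 ≅ 0.
H_2: b_2 = 8 − 7 − 0 = 1; torsion from ∂_3 factors > 1: none. So H_2 ≅ Z.

H_0 ≅ Z,  H_1 = 0,  H_2 ≅ Z.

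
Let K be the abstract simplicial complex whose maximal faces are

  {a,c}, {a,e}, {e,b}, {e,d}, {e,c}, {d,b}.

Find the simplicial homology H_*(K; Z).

H_0 = Z,  H_1 = Z^2.

Fix the vertex order a < b < c < d < e and write every simplex with vertices in increasing order. Then dim K = 1 and the simplices of K are:

  0-simplices (5): a, b, c, d, e
  1-simplices (6): ac, ae, bd, be, ce, de

so the chain groups are C_0 ≅ Z^5, C_1 ≅ Z^6.

∂_1: C_1 → C_0 sends each edge [p,q] (with p < q) to q − p. For instance
  ∂ce = e − c.
As a 5×6 matrix over Z this has rank 4, with invariant factors (1,1,1,1).

Reading off H_k = ker ∂_k / im ∂_{k+1}:

  H_0: rank C_0 − rank ∂_1 = 5 − 4 = 1, and the invariant factors of ∂_1 are all 1, so H_0 = Z.
  H_1: rank ker ∂_1 − rank ∂_2 = (6 − 4) − 0 = 2, and there is no ∂_2, so H_1 = Z^2.

(K is a triangulation of a wedge of 2 circles.)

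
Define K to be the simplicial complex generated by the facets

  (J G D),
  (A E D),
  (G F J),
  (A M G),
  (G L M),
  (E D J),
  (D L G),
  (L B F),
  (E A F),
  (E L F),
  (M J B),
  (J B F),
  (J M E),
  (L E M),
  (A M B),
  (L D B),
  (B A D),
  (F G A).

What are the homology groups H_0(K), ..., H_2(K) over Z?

H_0 ≅ Z,  H_1 ≅ Z^2,  H_2 ≅ Z.

Fix the vertex order A < B < D < E < F < G < J < L < M and write every simplex with vertices in increasing order. Then dim K = 2 and the simplices of K are:

  0-simplices (9): A, B, D, E, F, G, J, L, M
  1-simplices (27): AB, AD, AE, AF, AG, AM, BD, BF, BJ, BL, BM, DE, DG, DJ, DL, EF, EJ, EL, EM, FG, FJ, FL, GJ, GL, GM, JM, LM
  2-simplices (18): ABD, ABM, ADE, AEF, AFG, AGM, BDL, BFJ, BFL, BJM, DEJ, DGJ, DGL, EFL, EJM, ELM, FGJ, GLM

Hence C_0 ≅ Z^9, C_1 ≅ Z^27, C_2 ≅ Z^18.

The boundary map ∂_1: C_1 → C_0 sends each edge [p,q] (with p < q) to q − p. For instance
  ∂BD = D − B.
This gives a 9×27 integer matrix of rank 8; reducing to Smith normal form yields diagonal entries (1,1,1,1,1,1,1,1).

Boundary ∂_2: C_2 → C_1 sends each 2-simplex [p,q,r] to [q,r] − [p,r] + [p,q]. For instance
  ∂FGJ = GJ − FJ + FG,
  ∂DEJ = EJ − DJ + DE.
This gives a 27×18 integer matrix of rank 17; reducing to Smith normal form yields diagonal entries (1,1,1,1,1,1,1,1,1,1,1,1,1,1,1,1,1).

Now H_k = ker ∂_k / im ∂_{k+1}, so:

  H_0: rank C_0 − rank ∂_1 = 9 − 8 = 1, and the invariant factors of ∂_1 are all 1, so H_0 ≅ Z.
  H_1: rank ker ∂_1 − rank ∂_2 = (27 − 8) − 17 = 2, and the invariant factors of ∂_2 are all 1, so H_1 ≅ Z^2.
  H_2: rank ker ∂_2 − rank ∂_3 = (18 − 17) − 0 = 1, and there is no ∂_3, so H_2 ≅ Z.

(K is a triangulation of the torus T^2.)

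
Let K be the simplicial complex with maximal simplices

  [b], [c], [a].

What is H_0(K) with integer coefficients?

Take the total order a < b < c on the vertex set. Then K (dimension 0) consists of the simplices:

  0-simplices (3): a, b, c

giving chain groups C_0 ≅ Z^3.

Reading off H_k = ker ∂_k / im ∂_{k+1}:

  H_0: rank C_0 − rank ∂_1 = 3 − 0 = 3, and there is no ∂_1, so H_0 ≅ Z^3.

(K is a triangulation of a set of 3 points.)

H_0 ≅ Z^3.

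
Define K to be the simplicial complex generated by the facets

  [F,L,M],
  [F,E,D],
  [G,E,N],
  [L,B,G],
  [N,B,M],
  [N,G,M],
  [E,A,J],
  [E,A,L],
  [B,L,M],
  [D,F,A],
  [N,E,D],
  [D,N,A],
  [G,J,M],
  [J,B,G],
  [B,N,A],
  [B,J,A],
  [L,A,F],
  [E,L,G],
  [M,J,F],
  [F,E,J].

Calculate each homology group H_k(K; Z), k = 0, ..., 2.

H_0 ≅ Z,  H_1 ≅ Z × Z/2,  H_2 = 0.

Fix the vertex order A < B < D < E < F < G < J < L < M < N and write every simplex with vertices in increasing order. Then dim K = 2 and the simplices of K are:

  0-simplices (10): A, B, D, E, F, G, J, L, M, N
  1-simplices (30): AB, AD, AE, AF, AJ, AL, AN, BG, BJ, BL, BM, BN, DE, DF, DN, EF, EG, EJ, EL, EN, FJ, FL, FM, GJ, GL, GM, GN, JM, LM, MN
  2-simplices (20): ABJ, ABN, ADF, ADN, AEJ, AEL, AFL, BGJ, BGL, BLM, BMN, DEF, DEN, EFJ, EGL, EGN, FJM, FLM, GJM, GMN

so the chain groups are C_0 ≅ Z^10, C_1 ≅ Z^30, C_2 ≅ Z^20.

Boundary ∂_1: C_1 → C_0 is given by ∂[p,q] = [q] − [p]. For instance
  ∂JM = M − J.
The resulting 10×30 matrix has rank 9, and its Smith normal form has invariant factors (1,1,1,1,1,1,1,1,1).

The boundary map ∂_2: C_2 → C_1 maps a triangle to the signed sum of its edges. For instance
  ∂FJM = JM − FM + FJ,
  ∂ABJ = BJ − AJ + AB.
This gives a 30×20 integer matrix of rank 20; reducing to Smith normal form yields diagonal entries (1,1,1,1,1,1,1,1,1,1,1,1,1,1,1,1,1,1,1,2).

Reading off H_k = ker ∂_k / im ∂_{k+1}:

  H_0: rank C_0 − rank ∂_1 = 10 − 9 = 1, and the invariant factors of ∂_1 are all 1, so H_0 ≅ Z.
  H_1: rank ker ∂_1 − rank ∂_2 = (30 − 9) − 20 = 1, and ∂_2 has invariant factor 2 > 1, so H_1 ≅ Z × Z/2.
  H_2: rank ker ∂_2 − rank ∂_3 = (20 − 20) − 0 = 0, and there is no ∂_3, so H_2 ≅ 0.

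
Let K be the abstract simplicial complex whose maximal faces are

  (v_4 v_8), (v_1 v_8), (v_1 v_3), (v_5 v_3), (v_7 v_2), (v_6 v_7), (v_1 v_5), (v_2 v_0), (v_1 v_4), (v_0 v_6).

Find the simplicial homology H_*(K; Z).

H_0 ≅ Z^2,  H_1 ≅ Z^3.

Take the total order v_0 < v_1 < v_2 < v_3 < v_4 < v_5 < v_6 < v_7 < v_8 on the vertex set. Then K (dimension 1) consists of the simplices:

  0-simplices (9): [v_0], [v_1], [v_2], [v_3], [v_4], [v_5], [v_6], [v_7], [v_8]
  1-simplices (10): [v_0,v_2], [v_0,v_6], [v_1,v_3], [v_1,v_4], [v_1,v_5], [v_1,v_8], [v_2,v_7], [v_3,v_5], [v_4,v_8], [v_6,v_7]

giving chain groups C_0 ≅ Z^9, C_1 ≅ Z^10.

Boundary ∂_1: C_1 → C_0 is given by ∂[p,q] = [q] − [p].
As a 9×10 matrix over Z this has rank 7, with invariant factors (1,1,1,1,1,1,1).

Reading off H_k = ker ∂_k / im ∂_{k+1}:

  H_0: rank C_0 − rank ∂_1 = 9 − 7 = 2, and the invariant factors of ∂_1 are all 1, so H_0 = Z^2.
  H_1: rank ker ∂_1 − rank ∂_2 = (10 − 7) − 0 = 3, and there is no ∂_2, so H_1 = Z^3.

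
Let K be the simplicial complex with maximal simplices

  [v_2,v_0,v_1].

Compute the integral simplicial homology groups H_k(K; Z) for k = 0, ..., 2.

Fix the vertex order v_0 < v_1 < v_2 and write every simplex with vertices in increasing order. Then dim K = 2 and the simplices of K are:

  0-simplices (3): [v_0], [v_1], [v_2]
  1-simplices (3): [v_0,v_1], [v_0,v_2], [v_1,v_2]
  2-simplices (1): [v_0,v_1,v_2]

Hence C_0 ≅ Z^3, C_1 ≅ Z^3, C_2 ≅ Z^1.

The boundary map ∂_1: C_1 → C_0 sends each edge [p,q] (with p < q) to q − p. For instance
  ∂[v_0,v_2] = [v_2] − [v_0].
This gives a 3×3 integer matrix of rank 2; reducing to Smith normal form yields diagonal entries (1,1).

Boundary ∂_2: C_2 → C_1 maps a triangle to the signed sum of its edges. For instance
  ∂[v_0,v_1,v_2] = [v_1,v_2] − [v_0,v_2] + [v_0,v_1].
As a 3×1 matrix over Z this has rank 1, with invariant factors (1).

From H_k ≅ ker(∂_k) / im(∂_{k+1}) we obtain:

  H_0: rank C_0 − rank ∂_1 = 3 − 2 = 1, and the invariant factors of ∂_1 are all 1, so H_0 ≅ Z.
  H_1: rank ker ∂_1 − rank ∂_2 = (3 − 2) − 1 = 0, and the invariant factors of ∂_2 are all 1, so H_1 ≅ 0.
  H_2: rank ker ∂_2 − rank ∂_3 = (1 − 1) − 0 = 0, and there is no ∂_3, so H_2 ≅ 0.

As a check, the Euler characteristic is 3 − 3 + 1 = 1, which agrees with 1 − 0 + 0 = 1.
(K is a triangulation of the 2-simplex.)

H_0 = Z,  H_1 = 0,  H_2 = 0.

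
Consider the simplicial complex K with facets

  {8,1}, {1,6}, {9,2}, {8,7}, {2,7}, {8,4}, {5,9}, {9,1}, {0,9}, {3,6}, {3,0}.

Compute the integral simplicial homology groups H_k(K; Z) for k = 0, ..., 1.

H_0 = Z,  H_1 = Z^2.

Take the total order 0 < 1 < 2 < 3 < 4 < 5 < 6 < 7 < 8 < 9 on the vertex set. Then K (dimension 1) consists of the simplices:

  0-simplices (10): [0], [1], [2], [3], [4], [5], [6], [7], [8], [9]
  1-simplices (11): [0,3], [0,9], [1,6], [1,8], [1,9], [2,7], [2,9], [3,6], [4,8], [5,9], [7,8]

so the chain groups are C_0 ≅ Z^10, C_1 ≅ Z^11.

Boundary ∂_1: C_1 → C_0 sends each edge [p,q] (with p < q) to q − p. For instance
  ∂[2,9] = [9] − [2].
This gives a 10×11 integer matrix of rank 9; reducing to Smith normal form yields diagonal entries (1,1,1,1,1,1,1,1,1).

Now H_k = ker ∂_k / im ∂_{k+1}, so:

  H_0: rank C_0 − rank ∂_1 = 10 − 9 = 1, and the invariant factors of ∂_1 are all 1, so H_0 = Z.
  H_1: rank ker ∂_1 − rank ∂_2 = (11 − 9) − 0 = 2, and there is no ∂_2, so H_1 = Z^2.

As a check, the Euler characteristic is 10 − 11 = -1, which agrees with 1 − 2 = -1.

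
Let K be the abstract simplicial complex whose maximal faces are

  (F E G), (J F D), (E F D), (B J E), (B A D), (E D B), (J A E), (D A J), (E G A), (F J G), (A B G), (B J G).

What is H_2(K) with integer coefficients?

H_2 ≅ 0.

K has 7 vertices, 18 edges, 12 triangles.
rank ∂_2 = 12, rank ∂_3 = 0 ⇒ b_2 = 12 − 12 − 0 = 0. So H_2 ≅ 0.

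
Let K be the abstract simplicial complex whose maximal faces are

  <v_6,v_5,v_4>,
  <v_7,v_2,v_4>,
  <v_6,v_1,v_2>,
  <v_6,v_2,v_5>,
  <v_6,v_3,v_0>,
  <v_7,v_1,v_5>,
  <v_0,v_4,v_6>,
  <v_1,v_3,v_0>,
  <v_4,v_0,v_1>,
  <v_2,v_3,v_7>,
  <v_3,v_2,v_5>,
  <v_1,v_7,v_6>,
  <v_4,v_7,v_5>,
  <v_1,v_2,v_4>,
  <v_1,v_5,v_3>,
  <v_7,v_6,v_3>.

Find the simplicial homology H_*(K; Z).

We work with the vertex ordering v_0 < v_1 < v_2 < v_3 < v_4 < v_5 < v_6 < v_7. The simplices of K, each written with vertices in increasing order, are:

  0-simplices (8): [v_0], [v_1], [v_2], [v_3], [v_4], [v_5], [v_6], [v_7]
  1-simplices (24): (24 of them)
  2-simplices (16): (16 of them)

giving chain groups C_0 ≅ Z^8, C_1 ≅ Z^24, C_2 ≅ Z^16.

∂_1: C_1 → C_0 is given by ∂[p,q] = [q] − [p]. For instance
  ∂[v_4,v_5] = [v_5] − [v_4].
This gives a 8×24 integer matrix of rank 7; reducing to Smith normal form yields diagonal entries (1,1,1,1,1,1,1).

∂_2: C_2 → C_1 maps a triangle to the signed sum of its edges. For instance
  ∂[v_1,v_2,v_6] = [v_2,v_6] − [v_1,v_6] + [v_1,v_2],
  ∂[v_4,v_5,v_7] = [v_5,v_7] − [v_4,v_7] + [v_4,v_5].
The 24×16 boundary matrix has rank 15 and Smith normal form diag(1,1,1,1,1,1,1,1,1,1,1,1,1,1,1).

Computing H_k = (kernel of ∂_k) / (image of ∂_{k+1}):

  H_0: rank C_0 − rank ∂_1 = 8 − 7 = 1, and the invariant factors of ∂_1 are all 1, so H_0 = Z.
  H_1: rank ker ∂_1 − rank ∂_2 = (24 − 7) − 15 = 2, and the invariant factors of ∂_2 are all 1, so H_1 = Z^2.
  H_2: rank ker ∂_2 − rank ∂_3 = (16 − 15) − 0 = 1, and there is no ∂_3, so H_2 = Z.

H_0 ≅ Z,  H_1 ≅ Z^2,  H_2 ≅ Z.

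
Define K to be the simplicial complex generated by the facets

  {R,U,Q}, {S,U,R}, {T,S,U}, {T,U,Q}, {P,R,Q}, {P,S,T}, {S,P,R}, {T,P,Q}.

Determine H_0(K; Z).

Order the vertices as P < Q < R < S < T < U. Listing each simplex with vertices in this order, K has dimension 2 with simplices:

  0-simplices (6): P, Q, R, S, T, U
  1-simplices (12): PQ, PR, PS, PT, QR, QT, QU, RS, RU, ST, SU, TU
  2-simplices (8): PQR, PQT, PRS, PST, QRU, QTU, RSU, STU

giving chain groups C_0 ≅ Z^6, C_1 ≅ Z^12, C_2 ≅ Z^8.

∂_1: C_1 → C_0 is given by ∂[p,q] = [q] − [p].
The 6×12 boundary matrix has rank 5 and Smith normal form diag(1,1,1,1,1).

∂_2: C_2 → C_1 acts by ∂[p,q,r] = [q,r] − [p,r] + [p,q]. For instance
  ∂RSU = SU − RU + RS,
  ∂QTU = TU − QU + QT.
As a 12×8 matrix over Z this has rank 7, with invariant factors (1,1,1,1,1,1,1).

From H_k ≅ ker(∂_k) / im(∂_{k+1}) we obtain:

  H_0: rank C_0 − rank ∂_1 = 6 − 5 = 1, and the invariant factors of ∂_1 are all 1, so H_0 ≅ Z.

H_0 ≅ Z.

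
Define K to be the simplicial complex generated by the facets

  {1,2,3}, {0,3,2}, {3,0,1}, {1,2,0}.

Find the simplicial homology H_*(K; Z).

H_0 = Z,  H_1 = 0,  H_2 = Z.

Take the total order 0 < 1 < 2 < 3 on the vertex set. Then K (dimension 2) consists of the simplices:

  0-simplices (4): [0], [1], [2], [3]
  1-simplices (6): [0,1], [0,2], [0,3], [1,2], [1,3], [2,3]
  2-simplices (4): [0,1,2], [0,1,3], [0,2,3], [1,2,3]

Hence C_0 ≅ Z^4, C_1 ≅ Z^6, C_2 ≅ Z^4.

The boundary map ∂_1: C_1 → C_0 is given by ∂[p,q] = [q] − [p]. For instance
  ∂[0,3] = [3] − [0].
As a 4×6 matrix over Z this has rank 3, with invariant factors (1,1,1).

The boundary map ∂_2: C_2 → C_1 acts by ∂[p,q,r] = [q,r] − [p,r] + [p,q]. For instance
  ∂[0,1,3] = [1,3] − [0,3] + [0,1],
  ∂[0,1,2] = [1,2] − [0,2] + [0,1].
This gives a 6×4 integer matrix of rank 3; reducing to Smith normal form yields diagonal entries (1,1,1).

Reading off H_k = ker ∂_k / im ∂_{k+1}:

  H_0: rank C_0 − rank ∂_1 = 4 − 3 = 1, and the invariant factors of ∂_1 are all 1, so H_0 ≅ Z.
  H_1: rank ker ∂_1 − rank ∂_2 = (6 − 3) − 3 = 0, and the invariant factors of ∂_2 are all 1, so H_1 ≅ 0.
  H_2: rank ker ∂_2 − rank ∂_3 = (4 − 3) − 0 = 1, and there is no ∂_3, so H_2 ≅ Z.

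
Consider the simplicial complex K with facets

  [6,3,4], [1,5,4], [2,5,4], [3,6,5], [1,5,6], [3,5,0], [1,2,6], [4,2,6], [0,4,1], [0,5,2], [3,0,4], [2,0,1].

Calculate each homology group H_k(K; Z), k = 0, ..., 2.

H_0 = Z,  H_1 = Z/2,  H_2 = 0.

Fix the vertex order 0 < 1 < 2 < 3 < 4 < 5 < 6 and write every simplex with vertices in increasing order. Then dim K = 2 and the simplices of K are:

  0-simplices (7): [0], [1], [2], [3], [4], [5], [6]
  1-simplices (18): [0,1], [0,2], [0,3], [0,4], [0,5], [1,2], [1,4], [1,5], [1,6], [2,4], [2,5], [2,6], [3,4], [3,5], [3,6], [4,5], [4,6], [5,6]
  2-simplices (12): [0,1,2], [0,1,4], [0,2,5], [0,3,4], [0,3,5], [1,2,6], [1,4,5], [1,5,6], [2,4,5], [2,4,6], [3,4,6], [3,5,6]

so the chain groups are C_0 ≅ Z^7, C_1 ≅ Z^18, C_2 ≅ Z^12.

∂_1: C_1 → C_0 sends each edge [p,q] (with p < q) to q − p.
The 7×18 boundary matrix has rank 6 and Smith normal form diag(1,1,1,1,1,1).

The boundary map ∂_2: C_2 → C_1 maps a triangle to the signed sum of its edges. For instance
  ∂[1,2,6] = [2,6] − [1,6] + [1,2],
  ∂[1,4,5] = [4,5] − [1,5] + [1,4].
This gives a 18×12 integer matrix of rank 12; reducing to Smith normal form yields diagonal entries (1,1,1,1,1,1,1,1,1,1,1,2).

Reading off H_k = ker ∂_k / im ∂_{k+1}:

  H_0: rank C_0 − rank ∂_1 = 7 − 6 = 1, and the invariant factors of ∂_1 are all 1, so H_0 = Z.
  H_1: rank ker ∂_1 − rank ∂_2 = (18 − 6) − 12 = 0, and ∂_2 has invariant factor 2 > 1, so H_1 = Z/2.
  H_2: rank ker ∂_2 − rank ∂_3 = (12 − 12) − 0 = 0, and there is no ∂_3, so H_2 = 0.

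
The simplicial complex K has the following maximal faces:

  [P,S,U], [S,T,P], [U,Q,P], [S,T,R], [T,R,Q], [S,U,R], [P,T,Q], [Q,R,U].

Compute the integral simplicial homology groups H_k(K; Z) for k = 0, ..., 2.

Order the vertices as P < Q < R < S < T < U. Listing each simplex with vertices in this order, K has dimension 2 with simplices:

  0-simplices (6): P, Q, R, S, T, U
  1-simplices (12): PQ, PS, PT, PU, QR, QT, QU, RS, RT, RU, ST, SU
  2-simplices (8): PQT, PQU, PST, PSU, QRT, QRU, RST, RSU

Hence C_0 ≅ Z^6, C_1 ≅ Z^12, C_2 ≅ Z^8.

∂_1: C_1 → C_0 is given by ∂[p,q] = [q] − [p].
The resulting 6×12 matrix has rank 5, and its Smith normal form has invariant factors (1,1,1,1,1).

∂_2: C_2 → C_1 acts by ∂[p,q,r] = [q,r] − [p,r] + [p,q]. For instance
  ∂QRU = RU − QU + QR,
  ∂QRT = RT − QT + QR.
The 12×8 boundary matrix has rank 7 and Smith normal form diag(1,1,1,1,1,1,1).

Reading off H_k = ker ∂_k / im ∂_{k+1}:

  H_0: rank C_0 − rank ∂_1 = 6 − 5 = 1, and the invariant factors of ∂_1 are all 1, so H_0 ≅ Z.
  H_1: rank ker ∂_1 − rank ∂_2 = (12 − 5) − 7 = 0, and the invariant factors of ∂_2 are all 1, so H_1 ≅ 0.
  H_2: rank ker ∂_2 − rank ∂_3 = (8 − 7) − 0 = 1, and there is no ∂_3, so H_2 ≅ Z.

As a check, the Euler characteristic is 6 − 12 + 8 = 2, which agrees with 1 − 0 + 1 = 2.

H_0 = Z,  H_1 = 0,  H_2 = Z.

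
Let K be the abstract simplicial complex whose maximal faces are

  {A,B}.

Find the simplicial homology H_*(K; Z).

H_0 = Z,  H_1 = 0.

Fix the vertex order A < B and write every simplex with vertices in increasing order. Then dim K = 1 and the simplices of K are:

  0-simplices (2): A, B
  1-simplices (1): AB

giving chain groups C_0 ≅ Z^2, C_1 ≅ Z^1.

∂_1: C_1 → C_0 sends each edge [p,q] (with p < q) to q − p. For instance
  ∂AB = B − A.
This gives a 2×1 integer matrix of rank 1; reducing to Smith normal form yields diagonal entries (1).

Now H_k = ker ∂_k / im ∂_{k+1}, so:

  H_0: rank C_0 − rank ∂_1 = 2 − 1 = 1, and the invariant factors of ∂_1 are all 1, so H_0 ≅ Z.
  H_1: rank ker ∂_1 − rank ∂_2 = (1 − 1) − 0 = 0, and there is no ∂_2, so H_1 ≅ 0.

(K is a triangulation of the 1-simplex.)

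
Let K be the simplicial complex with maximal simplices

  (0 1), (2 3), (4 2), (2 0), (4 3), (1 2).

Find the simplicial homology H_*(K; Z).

H_0 ≅ Z,  H_1 ≅ Z^2.

Order the vertices as 0 < 1 < 2 < 3 < 4. Listing each simplex with vertices in this order, K has dimension 1 with simplices:

  0-simplices (5): [0], [1], [2], [3], [4]
  1-simplices (6): [0,1], [0,2], [1,2], [2,3], [2,4], [3,4]

so the chain groups are C_0 ≅ Z^5, C_1 ≅ Z^6.

∂_1: C_1 → C_0 maps an edge to its endpoints' difference, ∂[p,q] = q − p. For instance
  ∂[0,1] = [1] − [0].
The 5×6 boundary matrix has rank 4 and Smith normal form diag(1,1,1,1).

From H_k ≅ ker(∂_k) / im(∂_{k+1}) we obtain:

  H_0: rank C_0 − rank ∂_1 = 5 − 4 = 1, and the invariant factors of ∂_1 are all 1, so H_0 ≅ Z.
  H_1: rank ker ∂_1 − rank ∂_2 = (6 − 4) − 0 = 2, and there is no ∂_2, so H_1 ≅ Z^2.

As a check, the Euler characteristic is 5 − 6 = -1, which agrees with 1 − 2 = -1.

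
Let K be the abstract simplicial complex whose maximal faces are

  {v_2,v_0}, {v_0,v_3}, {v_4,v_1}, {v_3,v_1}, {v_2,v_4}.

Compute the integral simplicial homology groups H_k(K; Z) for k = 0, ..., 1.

Order the vertices as v_0 < v_1 < v_2 < v_3 < v_4. Listing each simplex with vertices in this order, K has dimension 1 with simplices:

  0-simplices (5): [v_0], [v_1], [v_2], [v_3], [v_4]
  1-simplices (5): [v_0,v_2], [v_0,v_3], [v_1,v_3], [v_1,v_4], [v_2,v_4]

Hence C_0 ≅ Z^5, C_1 ≅ Z^5.

The boundary map ∂_1: C_1 → C_0 is given by ∂[p,q] = [q] − [p]. For instance
  ∂[v_0,v_3] = [v_3] − [v_0].
This gives a 5×5 integer matrix of rank 4; reducing to Smith normal form yields diagonal entries (1,1,1,1).

Now H_k = ker ∂_k / im ∂_{k+1}, so:

  H_0: rank C_0 − rank ∂_1 = 5 − 4 = 1, and the invariant factors of ∂_1 are all 1, so H_0 ≅ Z.
  H_1: rank ker ∂_1 − rank ∂_2 = (5 − 4) − 0 = 1, and there is no ∂_2, so H_1 ≅ Z.

As a check, the Euler characteristic is 5 − 5 = 0, which agrees with 1 − 1 = 0.

H_0 ≅ Z,  H_1 ≅ Z.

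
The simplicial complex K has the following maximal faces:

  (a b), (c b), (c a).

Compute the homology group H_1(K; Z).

H_1 ≅ Z.

K has 3 vertices, 3 edges.
rank ∂_1 = 2, rank ∂_2 = 0 ⇒ b_1 = 3 − 2 − 0 = 1. So H_1 = Z.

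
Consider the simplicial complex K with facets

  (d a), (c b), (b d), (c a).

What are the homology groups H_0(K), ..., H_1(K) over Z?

Fix the vertex order a < b < c < d and write every simplex with vertices in increasing order. Then dim K = 1 and the simplices of K are:

  0-simplices (4): a, b, c, d
  1-simplices (4): ac, ad, bc, bd

giving chain groups C_0 ≅ Z^4, C_1 ≅ Z^4.

∂_1: C_1 → C_0 maps an edge to its endpoints' difference, ∂[p,q] = q − p. For instance
  ∂ad = d − a.
The 4×4 boundary matrix has rank 3 and Smith normal form diag(1,1,1).

Reading off H_k = ker ∂_k / im ∂_{k+1}:

  H_0: rank C_0 − rank ∂_1 = 4 − 3 = 1, and the invariant factors of ∂_1 are all 1, so H_0 = Z.
  H_1: rank ker ∂_1 − rank ∂_2 = (4 − 3) − 0 = 1, and there is no ∂_2, so H_1 = Z.

H_0 = Z,  H_1 = Z.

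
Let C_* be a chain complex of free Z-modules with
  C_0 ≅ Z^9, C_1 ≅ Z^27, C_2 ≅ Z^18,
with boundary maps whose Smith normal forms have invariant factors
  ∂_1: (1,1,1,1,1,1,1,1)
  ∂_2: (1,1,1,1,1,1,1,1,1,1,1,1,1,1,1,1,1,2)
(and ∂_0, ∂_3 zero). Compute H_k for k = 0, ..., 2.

H_0 = Z,  H_1 = Z × Z/2,  H_2 = 0.

H_0: b_0 = 9 − 0 − 8 = 1; torsion from ∂_1 factors > 1: none. So H_0 = Z.
H_1: b_1 = 27 − 8 − 18 = 1; torsion from ∂_2 factors > 1: [2]. So H_1 = Z × Z/2.
H_2: b_2 = 18 − 18 − 0 = 0; torsion from ∂_3 factors > 1: none. So H_2 = 0.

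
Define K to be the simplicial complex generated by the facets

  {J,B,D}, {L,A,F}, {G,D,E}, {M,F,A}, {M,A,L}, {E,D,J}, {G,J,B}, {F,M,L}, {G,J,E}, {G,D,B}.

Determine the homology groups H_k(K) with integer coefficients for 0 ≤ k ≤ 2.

Order the vertices as A < B < D < E < F < G < J < L < M. Listing each simplex with vertices in this order, K has dimension 2 with simplices:

  0-simplices (9): A, B, D, E, F, G, J, L, M
  1-simplices (15): AF, AL, AM, BD, BG, BJ, DE, DG, DJ, EG, EJ, FL, FM, GJ, LM
  2-simplices (10): AFL, AFM, ALM, BDG, BDJ, BGJ, DEG, DEJ, EGJ, FLM

Hence C_0 ≅ Z^9, C_1 ≅ Z^15, C_2 ≅ Z^10.

Boundary ∂_1: C_1 → C_0 sends each edge [p,q] (with p < q) to q − p. For instance
  ∂GJ = J − G.
The resulting 9×15 matrix has rank 7, and its Smith normal form has invariant factors (1,1,1,1,1,1,1).

Boundary ∂_2: C_2 → C_1 sends each 2-simplex [p,q,r] to [q,r] − [p,r] + [p,q]. For instance
  ∂DEG = EG − DG + DE,
  ∂AFL = FL − AL + AF.
The 15×10 boundary matrix has rank 8 and Smith normal form diag(1,1,1,1,1,1,1,1).

Reading off H_k = ker ∂_k / im ∂_{k+1}:

  H_0: rank C_0 − rank ∂_1 = 9 − 7 = 2, and the invariant factors of ∂_1 are all 1, so H_0 = Z^2.
  H_1: rank ker ∂_1 − rank ∂_2 = (15 − 7) − 8 = 0, and the invariant factors of ∂_2 are all 1, so H_1 = 0.
  H_2: rank ker ∂_2 − rank ∂_3 = (10 − 8) − 0 = 2, and there is no ∂_3, so H_2 = Z^2.

H_0 ≅ Z^2,  H_1 = 0,  H_2 ≅ Z^2.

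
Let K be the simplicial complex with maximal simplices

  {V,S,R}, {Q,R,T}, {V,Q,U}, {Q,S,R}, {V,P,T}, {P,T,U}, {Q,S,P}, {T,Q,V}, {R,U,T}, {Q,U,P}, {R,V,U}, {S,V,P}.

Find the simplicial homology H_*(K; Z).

H_0 ≅ Z,  H_1 ≅ Z_2,  H_2 = 0.

Take the total order P < Q < R < S < T < U < V on the vertex set. Then K (dimension 2) consists of the simplices:

  0-simplices (7): P, Q, R, S, T, U, V
  1-simplices (18): PQ, PS, PT, PU, PV, QR, QS, QT, QU, QV, RS, RT, RU, RV, SV, TU, TV, UV
  2-simplices (12): PQS, PQU, PSV, PTU, PTV, QRS, QRT, QTV, QUV, RSV, RTU, RUV

giving chain groups C_0 ≅ Z^7, C_1 ≅ Z^18, C_2 ≅ Z^12.

The boundary map ∂_1: C_1 → C_0 is given by ∂[p,q] = [q] − [p].
The resulting 7×18 matrix has rank 6, and its Smith normal form has invariant factors (1,1,1,1,1,1).

Boundary ∂_2: C_2 → C_1 maps a triangle to the signed sum of its edges. For instance
  ∂RUV = UV − RV + RU,
  ∂QRS = RS − QS + QR.
The resulting 18×12 matrix has rank 12, and its Smith normal form has invariant factors (1,1,1,1,1,1,1,1,1,1,1,2).

Computing H_k = (kernel of ∂_k) / (image of ∂_{k+1}):

  H_0: rank C_0 − rank ∂_1 = 7 − 6 = 1, and the invariant factors of ∂_1 are all 1, so H_0 = Z.
  H_1: rank ker ∂_1 − rank ∂_2 = (18 − 6) − 12 = 0, and ∂_2 has invariant factor 2 > 1, so H_1 = Z_2.
  H_2: rank ker ∂_2 − rank ∂_3 = (12 − 12) − 0 = 0, and there is no ∂_3, so H_2 = 0.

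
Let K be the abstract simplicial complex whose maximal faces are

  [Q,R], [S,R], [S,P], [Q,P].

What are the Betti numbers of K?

We work with the vertex ordering P < Q < R < S. The simplices of K, each written with vertices in increasing order, are:

  0-simplices (4): P, Q, R, S
  1-simplices (4): PQ, PS, QR, RS

giving chain groups C_0 ≅ Z^4, C_1 ≅ Z^4.

The boundary map ∂_1: C_1 → C_0 sends each edge [p,q] (with p < q) to q − p.
The resulting 4×4 matrix has rank 3, and its Smith normal form has invariant factors (1,1,1).

Computing H_k = (kernel of ∂_k) / (image of ∂_{k+1}):

  H_0: rank C_0 − rank ∂_1 = 4 − 3 = 1, and the invariant factors of ∂_1 are all 1, so H_0 = Z.
  H_1: rank ker ∂_1 − rank ∂_2 = (4 − 3) − 0 = 1, and there is no ∂_2, so H_1 = Z.

As a check, the Euler characteristic is 4 − 4 = 0, which agrees with 1 − 1 = 0.

Hence the Betti numbers are b_0 = 1, b_1 = 1.

b_0 = 1, b_1 = 1.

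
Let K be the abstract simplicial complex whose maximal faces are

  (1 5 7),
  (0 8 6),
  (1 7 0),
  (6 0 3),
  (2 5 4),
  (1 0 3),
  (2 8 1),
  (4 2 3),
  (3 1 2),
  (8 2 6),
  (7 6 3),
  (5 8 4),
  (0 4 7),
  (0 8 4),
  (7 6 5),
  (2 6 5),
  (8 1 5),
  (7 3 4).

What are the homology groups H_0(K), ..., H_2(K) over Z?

H_0 ≅ Z,  H_1 ≅ Z ⊕ Z/2,  H_2 = 0.

Order the vertices as 0 < 1 < 2 < 3 < 4 < 5 < 6 < 7 < 8. Listing each simplex with vertices in this order, K has dimension 2 with simplices:

  0-simplices (9): [0], [1], [2], [3], [4], [5], [6], [7], [8]
  1-simplices (27): (27 of them)
  2-simplices (18): [0,1,3], [0,1,7], [0,3,6], [0,4,7], [0,4,8], [0,6,8], [1,2,3], [1,2,8], [1,5,7], [1,5,8], [2,3,4], [2,4,5], [2,5,6], [2,6,8], [3,4,7], [3,6,7], [4,5,8], [5,6,7]

Hence C_0 ≅ Z^9, C_1 ≅ Z^27, C_2 ≅ Z^18.

Boundary ∂_1: C_1 → C_0 maps an edge to its endpoints' difference, ∂[p,q] = q − p.
The resulting 9×27 matrix has rank 8, and its Smith normal form has invariant factors (1,1,1,1,1,1,1,1).

Boundary ∂_2: C_2 → C_1 sends each 2-simplex [p,q,r] to [q,r] − [p,r] + [p,q]. For instance
  ∂[0,3,6] = [3,6] − [0,6] + [0,3],
  ∂[2,3,4] = [3,4] − [2,4] + [2,3].
The resulting 27×18 matrix has rank 18, and its Smith normal form has invariant factors (1,1,1,1,1,1,1,1,1,1,1,1,1,1,1,1,1,2).

Reading off H_k = ker ∂_k / im ∂_{k+1}:

  H_0: rank C_0 − rank ∂_1 = 9 − 8 = 1, and the invariant factors of ∂_1 are all 1, so H_0 = Z.
  H_1: rank ker ∂_1 − rank ∂_2 = (27 − 8) − 18 = 1, and ∂_2 has invariant factor 2 > 1, so H_1 = Z ⊕ Z/2.
  H_2: rank ker ∂_2 − rank ∂_3 = (18 − 18) − 0 = 0, and there is no ∂_3, so H_2 = 0.

As a check, the Euler characteristic is 9 − 27 + 18 = 0, which agrees with 1 − 1 + 0 = 0.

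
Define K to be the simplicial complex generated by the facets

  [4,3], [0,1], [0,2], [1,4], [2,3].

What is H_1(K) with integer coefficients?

Order the vertices as 0 < 1 < 2 < 3 < 4. Listing each simplex with vertices in this order, K has dimension 1 with simplices:

  0-simplices (5): [0], [1], [2], [3], [4]
  1-simplices (5): [0,1], [0,2], [1,4], [2,3], [3,4]

Hence C_0 ≅ Z^5, C_1 ≅ Z^5.

Boundary ∂_1: C_1 → C_0 sends each edge [p,q] (with p < q) to q − p. For instance
  ∂[1,4] = [4] − [1].
The 5×5 boundary matrix has rank 4 and Smith normal form diag(1,1,1,1).

Computing H_k = (kernel of ∂_k) / (image of ∂_{k+1}):

  H_1: rank ker ∂_1 − rank ∂_2 = (5 − 4) − 0 = 1, and there is no ∂_2, so H_1 = Z.

(K is a triangulation of the circle S^1.)

H_1 = Z.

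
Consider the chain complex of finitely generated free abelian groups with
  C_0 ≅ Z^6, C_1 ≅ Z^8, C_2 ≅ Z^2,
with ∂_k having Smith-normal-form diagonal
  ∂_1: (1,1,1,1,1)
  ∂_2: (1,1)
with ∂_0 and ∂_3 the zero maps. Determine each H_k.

H_0: b_0 = 6 − 0 − 5 = 1; torsion from ∂_1 factors > 1: none. So H_0 ≅ Z.
H_1: b_1 = 8 − 5 − 2 = 1; torsion from ∂_2 factors > 1: none. So H_1 ≅ Z.
H_2: b_2 = 2 − 2 − 0 = 0; torsion from ∂_3 factors > 1: none. So H_2 ≅ 0.

H_0 ≅ Z,  H_1 ≅ Z,  H_2 = 0.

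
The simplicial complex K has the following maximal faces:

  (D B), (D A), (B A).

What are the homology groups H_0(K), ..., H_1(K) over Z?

H_0 ≅ Z,  H_1 ≅ Z.

K has 3 vertices, 3 edges.
rank ∂_0 = 0, rank ∂_1 = 2 ⇒ b_0 = 3 − 0 − 2 = 1; all invariant factors of ∂_1 are 1 so no torsion. So H_0 = Z.
rank ∂_1 = 2, rank ∂_2 = 0 ⇒ b_1 = 3 − 2 − 0 = 1. So H_1 = Z.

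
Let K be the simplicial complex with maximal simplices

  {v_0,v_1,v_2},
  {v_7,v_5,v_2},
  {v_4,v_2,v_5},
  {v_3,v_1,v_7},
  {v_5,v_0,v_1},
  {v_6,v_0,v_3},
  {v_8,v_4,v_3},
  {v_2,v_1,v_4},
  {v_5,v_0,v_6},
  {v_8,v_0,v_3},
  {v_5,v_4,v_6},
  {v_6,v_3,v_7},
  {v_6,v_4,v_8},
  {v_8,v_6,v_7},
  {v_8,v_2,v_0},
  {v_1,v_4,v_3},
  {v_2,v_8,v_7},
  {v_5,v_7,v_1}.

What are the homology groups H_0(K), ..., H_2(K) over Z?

H_0 = Z,  H_1 = Z ⊕ Z_2,  H_2 = 0.

Take the total order v_0 < v_1 < v_2 < v_3 < v_4 < v_5 < v_6 < v_7 < v_8 on the vertex set. Then K (dimension 2) consists of the simplices:

  0-simplices (9): [v_0], [v_1], [v_2], [v_3], [v_4], [v_5], [v_6], [v_7], [v_8]
  1-simplices (27): (27 of them)
  2-simplices (18): (18 of them)

so the chain groups are C_0 ≅ Z^9, C_1 ≅ Z^27, C_2 ≅ Z^18.

Boundary ∂_1: C_1 → C_0 maps an edge to its endpoints' difference, ∂[p,q] = q − p.
This gives a 9×27 integer matrix of rank 8; reducing to Smith normal form yields diagonal entries (1,1,1,1,1,1,1,1).

Boundary ∂_2: C_2 → C_1 sends each 2-simplex [p,q,r] to [q,r] − [p,r] + [p,q]. For instance
  ∂[v_1,v_2,v_4] = [v_2,v_4] − [v_1,v_4] + [v_1,v_2],
  ∂[v_0,v_2,v_8] = [v_2,v_8] − [v_0,v_8] + [v_0,v_2].
As a 27×18 matrix over Z this has rank 18, with invariant factors (1,1,1,1,1,1,1,1,1,1,1,1,1,1,1,1,1,2).

From H_k ≅ ker(∂_k) / im(∂_{k+1}) we obtain:

  H_0: rank C_0 − rank ∂_1 = 9 − 8 = 1, and the invariant factors of ∂_1 are all 1, so H_0 = Z.
  H_1: rank ker ∂_1 − rank ∂_2 = (27 − 8) − 18 = 1, and ∂_2 has invariant factor 2 > 1, so H_1 = Z ⊕ Z_2.
  H_2: rank ker ∂_2 − rank ∂_3 = (18 − 18) − 0 = 0, and there is no ∂_3, so H_2 = 0.

(K is a triangulation of the Klein bottle.)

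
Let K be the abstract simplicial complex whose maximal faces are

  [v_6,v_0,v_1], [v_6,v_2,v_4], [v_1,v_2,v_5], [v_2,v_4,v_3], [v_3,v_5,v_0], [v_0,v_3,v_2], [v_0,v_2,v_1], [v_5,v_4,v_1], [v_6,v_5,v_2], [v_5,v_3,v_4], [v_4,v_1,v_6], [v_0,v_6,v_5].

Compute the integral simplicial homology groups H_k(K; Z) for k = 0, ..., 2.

We work with the vertex ordering v_0 < v_1 < v_2 < v_3 < v_4 < v_5 < v_6. The simplices of K, each written with vertices in increasing order, are:

  0-simplices (7): [v_0], [v_1], [v_2], [v_3], [v_4], [v_5], [v_6]
  1-simplices (18): (18 of them)
  2-simplices (12): (12 of them)

giving chain groups C_0 ≅ Z^7, C_1 ≅ Z^18, C_2 ≅ Z^12.

Boundary ∂_1: C_1 → C_0 maps an edge to its endpoints' difference, ∂[p,q] = q − p. For instance
  ∂[v_1,v_2] = [v_2] − [v_1].
As a 7×18 matrix over Z this has rank 6, with invariant factors (1,1,1,1,1,1).

The boundary map ∂_2: C_2 → C_1 sends each 2-simplex [p,q,r] to [q,r] − [p,r] + [p,q]. For instance
  ∂[v_2,v_3,v_4] = [v_3,v_4] − [v_2,v_4] + [v_2,v_3],
  ∂[v_3,v_4,v_5] = [v_4,v_5] − [v_3,v_5] + [v_3,v_4].
This gives a 18×12 integer matrix of rank 12; reducing to Smith normal form yields diagonal entries (1,1,1,1,1,1,1,1,1,1,1,2).

Reading off H_k = ker ∂_k / im ∂_{k+1}:

  H_0: rank C_0 − rank ∂_1 = 7 − 6 = 1, and the invariant factors of ∂_1 are all 1, so H_0 = Z.
  H_1: rank ker ∂_1 − rank ∂_2 = (18 − 6) − 12 = 0, and ∂_2 has invariant factor 2 > 1, so H_1 = Z_2.
  H_2: rank ker ∂_2 − rank ∂_3 = (12 − 12) − 0 = 0, and there is no ∂_3, so H_2 = 0.

As a check, the Euler characteristic is 7 − 18 + 12 = 1, which agrees with 1 − 0 + 0 = 1.
(K is a triangulation of the real projective plane RP^2.)

H_0 ≅ Z,  H_1 ≅ Z_2,  H_2 = 0.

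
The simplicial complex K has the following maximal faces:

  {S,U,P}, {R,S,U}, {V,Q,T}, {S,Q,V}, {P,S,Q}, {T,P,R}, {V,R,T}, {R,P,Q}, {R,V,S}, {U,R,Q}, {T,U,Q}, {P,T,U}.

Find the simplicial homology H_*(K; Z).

We work with the vertex ordering P < Q < R < S < T < U < V. The simplices of K, each written with vertices in increasing order, are:

  0-simplices (7): P, Q, R, S, T, U, V
  1-simplices (18): PQ, PR, PS, PT, PU, QR, QS, QT, QU, QV, RS, RT, RU, RV, SU, SV, TU, TV
  2-simplices (12): PQR, PQS, PRT, PSU, PTU, QRU, QSV, QTU, QTV, RSU, RSV, RTV

Hence C_0 ≅ Z^7, C_1 ≅ Z^18, C_2 ≅ Z^12.

∂_1: C_1 → C_0 is given by ∂[p,q] = [q] − [p].
As a 7×18 matrix over Z this has rank 6, with invariant factors (1,1,1,1,1,1).

Boundary ∂_2: C_2 → C_1 acts by ∂[p,q,r] = [q,r] − [p,r] + [p,q]. For instance
  ∂RSV = SV − RV + RS,
  ∂QTV = TV − QV + QT.
As a 18×12 matrix over Z this has rank 12, with invariant factors (1,1,1,1,1,1,1,1,1,1,1,2).

From H_k ≅ ker(∂_k) / im(∂_{k+1}) we obtain:

  H_0: rank C_0 − rank ∂_1 = 7 − 6 = 1, and the invariant factors of ∂_1 are all 1, so H_0 ≅ Z.
  H_1: rank ker ∂_1 − rank ∂_2 = (18 − 6) − 12 = 0, and ∂_2 has invariant factor 2 > 1, so H_1 ≅ Z/2.
  H_2: rank ker ∂_2 − rank ∂_3 = (12 − 12) − 0 = 0, and there is no ∂_3, so H_2 ≅ 0.

(K is a triangulation of the real projective plane RP^2.)

H_0 ≅ Z,  H_1 ≅ Z/2,  H_2 = 0.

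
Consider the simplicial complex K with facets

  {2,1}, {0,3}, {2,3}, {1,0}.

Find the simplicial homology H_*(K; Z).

Order the vertices as 0 < 1 < 2 < 3. Listing each simplex with vertices in this order, K has dimension 1 with simplices:

  0-simplices (4): [0], [1], [2], [3]
  1-simplices (4): [0,1], [0,3], [1,2], [2,3]

giving chain groups C_0 ≅ Z^4, C_1 ≅ Z^4.

∂_1: C_1 → C_0 maps an edge to its endpoints' difference, ∂[p,q] = q − p.
This gives a 4×4 integer matrix of rank 3; reducing to Smith normal form yields diagonal entries (1,1,1).

Computing H_k = (kernel of ∂_k) / (image of ∂_{k+1}):

  H_0: rank C_0 − rank ∂_1 = 4 − 3 = 1, and the invariant factors of ∂_1 are all 1, so H_0 ≅ Z.
  H_1: rank ker ∂_1 − rank ∂_2 = (4 − 3) − 0 = 1, and there is no ∂_2, so H_1 ≅ Z.

As a check, the Euler characteristic is 4 − 4 = 0, which agrees with 1 − 1 = 0.

H_0 ≅ Z,  H_1 ≅ Z.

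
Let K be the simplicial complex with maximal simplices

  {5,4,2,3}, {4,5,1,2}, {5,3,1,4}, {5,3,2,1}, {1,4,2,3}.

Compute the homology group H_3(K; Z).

Take the total order 1 < 2 < 3 < 4 < 5 on the vertex set. Then K (dimension 3) consists of the simplices:

  0-simplices (5): [1], [2], [3], [4], [5]
  1-simplices (10): [1,2], [1,3], [1,4], [1,5], [2,3], [2,4], [2,5], [3,4], [3,5], [4,5]
  2-simplices (10): [1,2,3], [1,2,4], [1,2,5], [1,3,4], [1,3,5], [1,4,5], [2,3,4], [2,3,5], [2,4,5], [3,4,5]
  3-simplices (5): [1,2,3,4], [1,2,3,5], [1,2,4,5], [1,3,4,5], [2,3,4,5]

so the chain groups are C_0 ≅ Z^5, C_1 ≅ Z^10, C_2 ≅ Z^10, C_3 ≅ Z^5.

Boundary ∂_1: C_1 → C_0 is given by ∂[p,q] = [q] − [p]. For instance
  ∂[1,3] = [3] − [1].
The 5×10 boundary matrix has rank 4 and Smith normal form diag(1,1,1,1).

Boundary ∂_2: C_2 → C_1 sends each 2-simplex [p,q,r] to [q,r] − [p,r] + [p,q]. For instance
  ∂[1,2,4] = [2,4] − [1,4] + [1,2],
  ∂[2,3,4] = [3,4] − [2,4] + [2,3].
The resulting 10×10 matrix has rank 6, and its Smith normal form has invariant factors (1,1,1,1,1,1).

Boundary ∂_3: C_3 → C_2 sends each 3-simplex σ to the alternating sum Σ_i (−1)^i (σ with its i-th vertex removed). For instance
  ∂[1,2,3,4] = [2,3,4] − [1,3,4] + [1,2,4] − [1,2,3],
  ∂[1,2,3,5] = [2,3,5] − [1,3,5] + [1,2,5] − [1,2,3].
The resulting 10×5 matrix has rank 4, and its Smith normal form has invariant factors (1,1,1,1).

From H_k ≅ ker(∂_k) / im(∂_{k+1}) we obtain:

  H_3: rank ker ∂_3 − rank ∂_4 = (5 − 4) − 0 = 1, and there is no ∂_4, so H_3 ≅ Z.

H_3 ≅ Z.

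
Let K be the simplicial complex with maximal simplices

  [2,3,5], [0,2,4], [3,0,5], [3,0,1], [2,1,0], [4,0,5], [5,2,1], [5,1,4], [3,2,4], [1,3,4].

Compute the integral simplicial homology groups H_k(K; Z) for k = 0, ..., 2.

Order the vertices as 0 < 1 < 2 < 3 < 4 < 5. Listing each simplex with vertices in this order, K has dimension 2 with simplices:

  0-simplices (6): [0], [1], [2], [3], [4], [5]
  1-simplices (15): [0,1], [0,2], [0,3], [0,4], [0,5], [1,2], [1,3], [1,4], [1,5], [2,3], [2,4], [2,5], [3,4], [3,5], [4,5]
  2-simplices (10): [0,1,2], [0,1,3], [0,2,4], [0,3,5], [0,4,5], [1,2,5], [1,3,4], [1,4,5], [2,3,4], [2,3,5]

Hence C_0 ≅ Z^6, C_1 ≅ Z^15, C_2 ≅ Z^10.

∂_1: C_1 → C_0 maps an edge to its endpoints' difference, ∂[p,q] = q − p. For instance
  ∂[1,5] = [5] − [1].
The resulting 6×15 matrix has rank 5, and its Smith normal form has invariant factors (1,1,1,1,1).

Boundary ∂_2: C_2 → C_1 maps a triangle to the signed sum of its edges. For instance
  ∂[0,3,5] = [3,5] − [0,5] + [0,3],
  ∂[2,3,4] = [3,4] − [2,4] + [2,3].
As a 15×10 matrix over Z this has rank 10, with invariant factors (1,1,1,1,1,1,1,1,1,2).

Computing H_k = (kernel of ∂_k) / (image of ∂_{k+1}):

  H_0: rank C_0 − rank ∂_1 = 6 − 5 = 1, and the invariant factors of ∂_1 are all 1, so H_0 = Z.
  H_1: rank ker ∂_1 − rank ∂_2 = (15 − 5) − 10 = 0, and ∂_2 has invariant factor 2 > 1, so H_1 = Z/2Z.
  H_2: rank ker ∂_2 − rank ∂_3 = (10 − 10) − 0 = 0, and there is no ∂_3, so H_2 = 0.

(K is a triangulation of the real projective plane RP^2.)

H_0 = Z,  H_1 = Z/2Z,  H_2 = 0.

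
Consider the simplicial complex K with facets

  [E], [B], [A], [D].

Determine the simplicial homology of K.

H_0 ≅ Z^4.

Take the total order A < B < D < E on the vertex set. Then K (dimension 0) consists of the simplices:

  0-simplices (4): A, B, D, E

Hence C_0 ≅ Z^4.

From H_k ≅ ker(∂_k) / im(∂_{k+1}) we obtain:

  H_0: rank C_0 − rank ∂_1 = 4 − 0 = 4, and there is no ∂_1, so H_0 = Z^4.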